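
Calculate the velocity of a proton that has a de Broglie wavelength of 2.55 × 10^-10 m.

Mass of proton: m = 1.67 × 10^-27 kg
1.56 × 10^3 m/s

From the de Broglie relation λ = h/(mv), we solve for v:

v = h/(mλ)
v = (6.626 × 10^-34 J·s) / (1.67 × 10^-27 kg × 2.55 × 10^-10 m)
v = 1.56 × 10^3 m/s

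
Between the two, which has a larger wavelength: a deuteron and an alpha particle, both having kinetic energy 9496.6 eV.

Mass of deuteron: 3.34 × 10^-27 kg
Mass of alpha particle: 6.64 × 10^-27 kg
The deuteron has the longer wavelength.

Using λ = h/√(2mKE):

For deuteron: λ₁ = h/√(2m₁KE) = 2.08 × 10^-13 m
For alpha particle: λ₂ = h/√(2m₂KE) = 1.47 × 10^-13 m

Since λ ∝ 1/√m at constant kinetic energy, the lighter particle has the longer wavelength.

The deuteron has the longer de Broglie wavelength.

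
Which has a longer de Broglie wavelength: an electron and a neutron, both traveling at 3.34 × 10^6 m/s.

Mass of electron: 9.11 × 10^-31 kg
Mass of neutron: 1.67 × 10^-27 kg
The electron has the longer wavelength.

Using λ = h/(mv), since both particles have the same velocity, the wavelength depends only on mass.

For electron: λ₁ = h/(m₁v) = 2.18 × 10^-10 m
For neutron: λ₂ = h/(m₂v) = 1.19 × 10^-13 m

Since λ ∝ 1/m at constant velocity, the lighter particle has the longer wavelength.

The electron has the longer de Broglie wavelength.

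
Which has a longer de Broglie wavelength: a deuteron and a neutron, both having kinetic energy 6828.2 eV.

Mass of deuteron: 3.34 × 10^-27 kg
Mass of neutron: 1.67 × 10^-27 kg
The neutron has the longer wavelength.

Using λ = h/√(2mKE):

For deuteron: λ₁ = h/√(2m₁KE) = 2.45 × 10^-13 m
For neutron: λ₂ = h/√(2m₂KE) = 3.47 × 10^-13 m

Since λ ∝ 1/√m at constant kinetic energy, the lighter particle has the longer wavelength.

The neutron has the longer de Broglie wavelength.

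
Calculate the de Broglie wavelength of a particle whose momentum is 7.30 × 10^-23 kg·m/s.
9.08 × 10^-12 m

Using the de Broglie relation λ = h/p:

λ = h/p
λ = (6.626 × 10^-34 J·s) / (7.30 × 10^-23 kg·m/s)
λ = 9.08 × 10^-12 m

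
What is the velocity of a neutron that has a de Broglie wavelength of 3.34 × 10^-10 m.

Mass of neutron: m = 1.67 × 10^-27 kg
1.19 × 10^3 m/s

From the de Broglie relation λ = h/(mv), we solve for v:

v = h/(mλ)
v = (6.626 × 10^-34 J·s) / (1.67 × 10^-27 kg × 3.34 × 10^-10 m)
v = 1.19 × 10^3 m/s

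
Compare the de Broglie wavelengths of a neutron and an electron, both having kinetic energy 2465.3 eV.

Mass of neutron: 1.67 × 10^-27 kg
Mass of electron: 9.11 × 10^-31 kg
The electron has the longer wavelength.

Using λ = h/√(2mKE):

For neutron: λ₁ = h/√(2m₁KE) = 5.77 × 10^-13 m
For electron: λ₂ = h/√(2m₂KE) = 2.47 × 10^-11 m

Since λ ∝ 1/√m at constant kinetic energy, the lighter particle has the longer wavelength.

The electron has the longer de Broglie wavelength.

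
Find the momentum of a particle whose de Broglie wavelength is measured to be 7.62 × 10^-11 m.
8.70 × 10^-24 kg·m/s

From the de Broglie relation λ = h/p, we solve for p:

p = h/λ
p = (6.626 × 10^-34 J·s) / (7.62 × 10^-11 m)
p = 8.70 × 10^-24 kg·m/s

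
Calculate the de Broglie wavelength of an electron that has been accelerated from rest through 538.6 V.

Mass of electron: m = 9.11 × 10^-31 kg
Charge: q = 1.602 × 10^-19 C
5.28 × 10^-11 m

When a particle is accelerated through voltage V, it gains kinetic energy KE = qV.

The de Broglie wavelength is then λ = h/√(2mqV):

λ = h/√(2mqV)
λ = (6.626 × 10^-34 J·s) / √(2 × 9.11 × 10^-31 kg × 1.602 × 10^-19 C × 538.6 V)
λ = 5.28 × 10^-11 m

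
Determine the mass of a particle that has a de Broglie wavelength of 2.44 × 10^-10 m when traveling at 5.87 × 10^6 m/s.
4.63 × 10^-31 kg

From the de Broglie relation λ = h/(mv), we solve for m:

m = h/(λv)
m = (6.626 × 10^-34 J·s) / (2.44 × 10^-10 m × 5.87 × 10^6 m/s)
m = 4.63 × 10^-31 kg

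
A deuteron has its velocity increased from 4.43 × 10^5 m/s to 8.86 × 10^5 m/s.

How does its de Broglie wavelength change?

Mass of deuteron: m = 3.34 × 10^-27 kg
The wavelength decreases by a factor of 2.

Using λ = h/(mv):

Initial wavelength: λ₁ = h/(mv₁) = 4.48 × 10^-13 m
Final wavelength: λ₂ = h/(mv₂) = 2.24 × 10^-13 m

Since λ ∝ 1/v, when velocity increases by a factor of 2, the wavelength decreases by a factor of 2.

λ₂/λ₁ = v₁/v₂ = 1/2

The wavelength decreases by a factor of 2.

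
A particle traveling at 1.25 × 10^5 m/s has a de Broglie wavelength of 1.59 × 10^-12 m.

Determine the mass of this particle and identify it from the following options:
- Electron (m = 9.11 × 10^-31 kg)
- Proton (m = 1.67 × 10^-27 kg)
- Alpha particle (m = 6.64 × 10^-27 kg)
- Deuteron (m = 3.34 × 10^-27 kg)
The particle is a deuteron.

From λ = h/(mv), solve for mass:

m = h/(λv)
m = (6.626 × 10^-34 J·s) / (1.59 × 10^-12 m × 1.25 × 10^5 m/s)
m = 3.33 × 10^-27 kg

Comparing with the listed masses, this is closest to a deuteron.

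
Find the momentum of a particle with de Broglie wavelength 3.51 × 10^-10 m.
1.89 × 10^-24 kg·m/s

From the de Broglie relation λ = h/p, we solve for p:

p = h/λ
p = (6.626 × 10^-34 J·s) / (3.51 × 10^-10 m)
p = 1.89 × 10^-24 kg·m/s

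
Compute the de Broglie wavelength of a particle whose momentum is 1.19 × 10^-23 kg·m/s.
5.57 × 10^-11 m

Using the de Broglie relation λ = h/p:

λ = h/p
λ = (6.626 × 10^-34 J·s) / (1.19 × 10^-23 kg·m/s)
λ = 5.57 × 10^-11 m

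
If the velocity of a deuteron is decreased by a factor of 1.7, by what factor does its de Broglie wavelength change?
The wavelength increases by a factor of 1.7.

From λ = h/(mv), the wavelength is inversely proportional to velocity:

λ ∝ 1/v

If v → v/1.7, then λ → 1.7λ

When velocity is decreased by a factor of 1.7, the wavelength increases by a factor of 1.7.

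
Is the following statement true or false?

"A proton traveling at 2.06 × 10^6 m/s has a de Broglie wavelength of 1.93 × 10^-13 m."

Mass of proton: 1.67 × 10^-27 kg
True

The claim is correct.

Using λ = h/(mv):
λ = (6.626 × 10^-34 J·s) / (1.67 × 10^-27 kg × 2.06 × 10^6 m/s)
λ = 1.93 × 10^-13 m

This matches the claimed value.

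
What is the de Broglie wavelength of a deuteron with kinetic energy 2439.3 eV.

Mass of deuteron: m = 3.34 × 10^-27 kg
4.10 × 10^-13 m

Using λ = h/√(2mKE):

First convert KE to Joules: KE = 2439.3 eV = 3.908 × 10^-16 J

λ = h/√(2mKE)
λ = (6.626 × 10^-34 J·s) / √(2 × 3.34 × 10^-27 kg × 3.908 × 10^-16 J)
λ = 4.10 × 10^-13 m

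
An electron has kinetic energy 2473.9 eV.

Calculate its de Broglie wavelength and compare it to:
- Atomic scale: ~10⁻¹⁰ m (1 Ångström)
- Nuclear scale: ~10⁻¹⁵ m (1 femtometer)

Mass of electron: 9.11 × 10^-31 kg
λ = 2.47 × 10^-11 m, which is between nuclear and atomic scales.

Using λ = h/√(2mKE):

KE = 2473.9 eV = 3.964 × 10^-16 J

λ = h/√(2mKE)
λ = (6.626 × 10^-34 J·s) / √(2 × 9.11 × 10^-31 kg × 3.964 × 10^-16 J)
λ = 2.47 × 10^-11 m

Comparison:
- Atomic scale (10⁻¹⁰ m): λ is 0.25× this size
- Nuclear scale (10⁻¹⁵ m): λ is 2.5e+04× this size

The wavelength is between nuclear and atomic scales.

This wavelength is appropriate for probing atomic structure but too large for nuclear physics experiments.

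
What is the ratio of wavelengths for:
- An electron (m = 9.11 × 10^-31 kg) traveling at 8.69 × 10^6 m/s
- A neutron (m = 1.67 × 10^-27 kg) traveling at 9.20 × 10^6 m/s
λ₁/λ₂ = 1.94 × 10^3

Using λ = h/(mv):

λ₁ = h/(m₁v₁) = 8.37 × 10^-11 m
λ₂ = h/(m₂v₂) = 4.31 × 10^-14 m

Ratio λ₁/λ₂ = (m₂v₂)/(m₁v₁)
         = (1.67 × 10^-27 kg × 9.20 × 10^6 m/s) / (9.11 × 10^-31 kg × 8.69 × 10^6 m/s)
         = 1.94 × 10^3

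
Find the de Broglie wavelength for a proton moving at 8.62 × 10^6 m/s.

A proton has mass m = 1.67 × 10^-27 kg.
4.60 × 10^-14 m

Using the de Broglie relation λ = h/(mv):

λ = h/(mv)
λ = (6.626 × 10^-34 J·s) / (1.67 × 10^-27 kg × 8.62 × 10^6 m/s)
λ = 4.60 × 10^-14 m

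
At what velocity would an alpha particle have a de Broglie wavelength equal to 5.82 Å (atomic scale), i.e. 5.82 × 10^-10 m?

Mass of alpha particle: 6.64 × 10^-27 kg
1.71 × 10^2 m/s

From λ = h/(mv), solve for v:

v = h/(mλ)
v = (6.626 × 10^-34 J·s) / (6.64 × 10^-27 kg × 5.82 × 10^-10 m)
v = 1.71 × 10^2 m/s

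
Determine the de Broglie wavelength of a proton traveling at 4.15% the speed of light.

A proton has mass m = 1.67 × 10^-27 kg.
3.19 × 10^-14 m

Using the de Broglie relation λ = h/(mv):

v = 4.15% × c = 1.244 × 10^7 m/s

λ = h/(mv)
λ = (6.626 × 10^-34 J·s) / (1.67 × 10^-27 kg × 1.244 × 10^7 m/s)
λ = 3.19 × 10^-14 m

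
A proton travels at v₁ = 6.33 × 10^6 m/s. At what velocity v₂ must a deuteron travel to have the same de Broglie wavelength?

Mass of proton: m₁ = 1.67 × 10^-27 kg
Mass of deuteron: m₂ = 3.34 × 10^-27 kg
v₂ = 3.16 × 10^6 m/s

For equal de Broglie wavelengths: λ₁ = λ₂

h/(m₁v₁) = h/(m₂v₂)
m₁v₁ = m₂v₂
v₂ = v₁ · (m₁/m₂)

v₂ = 6.33 × 10^6 m/s × (1.67 × 10^-27 kg / 3.34 × 10^-27 kg)
v₂ = 3.16 × 10^6 m/s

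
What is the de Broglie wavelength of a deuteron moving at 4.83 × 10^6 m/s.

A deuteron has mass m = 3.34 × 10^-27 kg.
4.11 × 10^-14 m

Using the de Broglie relation λ = h/(mv):

λ = h/(mv)
λ = (6.626 × 10^-34 J·s) / (3.34 × 10^-27 kg × 4.83 × 10^6 m/s)
λ = 4.11 × 10^-14 m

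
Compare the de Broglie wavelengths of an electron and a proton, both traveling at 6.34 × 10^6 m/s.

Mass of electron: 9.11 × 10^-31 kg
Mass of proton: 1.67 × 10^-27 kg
The electron has the longer wavelength.

Using λ = h/(mv), since both particles have the same velocity, the wavelength depends only on mass.

For electron: λ₁ = h/(m₁v) = 1.15 × 10^-10 m
For proton: λ₂ = h/(m₂v) = 6.26 × 10^-14 m

Since λ ∝ 1/m at constant velocity, the lighter particle has the longer wavelength.

The electron has the longer de Broglie wavelength.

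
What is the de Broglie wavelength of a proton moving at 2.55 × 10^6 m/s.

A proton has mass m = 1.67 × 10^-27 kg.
1.56 × 10^-13 m

Using the de Broglie relation λ = h/(mv):

λ = h/(mv)
λ = (6.626 × 10^-34 J·s) / (1.67 × 10^-27 kg × 2.55 × 10^6 m/s)
λ = 1.56 × 10^-13 m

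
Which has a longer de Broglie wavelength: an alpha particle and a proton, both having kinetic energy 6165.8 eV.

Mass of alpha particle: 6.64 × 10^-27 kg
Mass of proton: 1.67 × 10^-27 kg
The proton has the longer wavelength.

Using λ = h/√(2mKE):

For alpha particle: λ₁ = h/√(2m₁KE) = 1.83 × 10^-13 m
For proton: λ₂ = h/√(2m₂KE) = 3.65 × 10^-13 m

Since λ ∝ 1/√m at constant kinetic energy, the lighter particle has the longer wavelength.

The proton has the longer de Broglie wavelength.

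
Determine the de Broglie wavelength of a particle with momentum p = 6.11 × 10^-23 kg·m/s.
1.08 × 10^-11 m

Using the de Broglie relation λ = h/p:

λ = h/p
λ = (6.626 × 10^-34 J·s) / (6.11 × 10^-23 kg·m/s)
λ = 1.08 × 10^-11 m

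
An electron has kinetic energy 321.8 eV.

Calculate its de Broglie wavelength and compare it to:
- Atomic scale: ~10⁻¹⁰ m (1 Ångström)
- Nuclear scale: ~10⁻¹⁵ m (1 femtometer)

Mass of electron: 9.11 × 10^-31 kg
λ = 6.84 × 10^-11 m, which is between nuclear and atomic scales.

Using λ = h/√(2mKE):

KE = 321.8 eV = 5.156 × 10^-17 J

λ = h/√(2mKE)
λ = (6.626 × 10^-34 J·s) / √(2 × 9.11 × 10^-31 kg × 5.156 × 10^-17 J)
λ = 6.84 × 10^-11 m

Comparison:
- Atomic scale (10⁻¹⁰ m): λ is 0.68× this size
- Nuclear scale (10⁻¹⁵ m): λ is 6.8e+04× this size

The wavelength is between nuclear and atomic scales.

This wavelength is appropriate for probing atomic structure but too large for nuclear physics experiments.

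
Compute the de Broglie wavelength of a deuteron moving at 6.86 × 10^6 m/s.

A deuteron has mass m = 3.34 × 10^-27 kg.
2.89 × 10^-14 m

Using the de Broglie relation λ = h/(mv):

λ = h/(mv)
λ = (6.626 × 10^-34 J·s) / (3.34 × 10^-27 kg × 6.86 × 10^6 m/s)
λ = 2.89 × 10^-14 m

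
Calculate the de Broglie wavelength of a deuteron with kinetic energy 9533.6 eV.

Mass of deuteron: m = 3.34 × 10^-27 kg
2.07 × 10^-13 m

Using λ = h/√(2mKE):

First convert KE to Joules: KE = 9533.6 eV = 1.527 × 10^-15 J

λ = h/√(2mKE)
λ = (6.626 × 10^-34 J·s) / √(2 × 3.34 × 10^-27 kg × 1.527 × 10^-15 J)
λ = 2.07 × 10^-13 m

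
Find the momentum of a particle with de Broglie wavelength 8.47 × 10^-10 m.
7.82 × 10^-25 kg·m/s

From the de Broglie relation λ = h/p, we solve for p:

p = h/λ
p = (6.626 × 10^-34 J·s) / (8.47 × 10^-10 m)
p = 7.82 × 10^-25 kg·m/s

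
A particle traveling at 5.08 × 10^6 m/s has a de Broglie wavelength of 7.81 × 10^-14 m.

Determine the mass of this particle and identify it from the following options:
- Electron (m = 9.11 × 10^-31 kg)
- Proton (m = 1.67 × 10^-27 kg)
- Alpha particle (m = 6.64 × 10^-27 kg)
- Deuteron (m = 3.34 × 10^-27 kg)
The particle is a proton.

From λ = h/(mv), solve for mass:

m = h/(λv)
m = (6.626 × 10^-34 J·s) / (7.81 × 10^-14 m × 5.08 × 10^6 m/s)
m = 1.67 × 10^-27 kg

Comparing with the listed masses, this is closest to a proton.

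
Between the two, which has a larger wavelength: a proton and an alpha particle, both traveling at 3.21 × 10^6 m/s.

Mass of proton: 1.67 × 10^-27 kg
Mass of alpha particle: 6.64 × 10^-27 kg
The proton has the longer wavelength.

Using λ = h/(mv), since both particles have the same velocity, the wavelength depends only on mass.

For proton: λ₁ = h/(m₁v) = 1.24 × 10^-13 m
For alpha particle: λ₂ = h/(m₂v) = 3.11 × 10^-14 m

Since λ ∝ 1/m at constant velocity, the lighter particle has the longer wavelength.

The proton has the longer de Broglie wavelength.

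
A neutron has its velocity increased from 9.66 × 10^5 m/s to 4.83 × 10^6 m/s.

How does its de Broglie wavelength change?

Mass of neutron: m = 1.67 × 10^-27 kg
The wavelength decreases by a factor of 5.

Using λ = h/(mv):

Initial wavelength: λ₁ = h/(mv₁) = 4.11 × 10^-13 m
Final wavelength: λ₂ = h/(mv₂) = 8.21 × 10^-14 m

Since λ ∝ 1/v, when velocity increases by a factor of 5, the wavelength decreases by a factor of 5.

λ₂/λ₁ = v₁/v₂ = 1/5

The wavelength decreases by a factor of 5.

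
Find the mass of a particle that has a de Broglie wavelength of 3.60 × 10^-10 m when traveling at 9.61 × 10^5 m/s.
1.92 × 10^-30 kg

From the de Broglie relation λ = h/(mv), we solve for m:

m = h/(λv)
m = (6.626 × 10^-34 J·s) / (3.60 × 10^-10 m × 9.61 × 10^5 m/s)
m = 1.92 × 10^-30 kg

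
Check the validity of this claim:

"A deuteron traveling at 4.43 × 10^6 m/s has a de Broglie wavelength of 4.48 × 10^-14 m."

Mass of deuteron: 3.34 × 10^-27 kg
True

The claim is correct.

Using λ = h/(mv):
λ = (6.626 × 10^-34 J·s) / (3.34 × 10^-27 kg × 4.43 × 10^6 m/s)
λ = 4.48 × 10^-14 m

This matches the claimed value.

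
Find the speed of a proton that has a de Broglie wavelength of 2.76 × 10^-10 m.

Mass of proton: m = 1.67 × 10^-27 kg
1.44 × 10^3 m/s

From the de Broglie relation λ = h/(mv), we solve for v:

v = h/(mλ)
v = (6.626 × 10^-34 J·s) / (1.67 × 10^-27 kg × 2.76 × 10^-10 m)
v = 1.44 × 10^3 m/s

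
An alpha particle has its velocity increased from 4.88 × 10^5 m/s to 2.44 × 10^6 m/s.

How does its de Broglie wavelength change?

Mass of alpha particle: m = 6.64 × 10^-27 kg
The wavelength decreases by a factor of 5.

Using λ = h/(mv):

Initial wavelength: λ₁ = h/(mv₁) = 2.04 × 10^-13 m
Final wavelength: λ₂ = h/(mv₂) = 4.09 × 10^-14 m

Since λ ∝ 1/v, when velocity increases by a factor of 5, the wavelength decreases by a factor of 5.

λ₂/λ₁ = v₁/v₂ = 1/5

The wavelength decreases by a factor of 5.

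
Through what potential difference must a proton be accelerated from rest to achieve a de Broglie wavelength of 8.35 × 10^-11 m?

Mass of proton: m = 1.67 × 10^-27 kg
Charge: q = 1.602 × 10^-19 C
1.18 × 10^-1 V

From λ = h/√(2mqV), we solve for V:

λ² = h²/(2mqV)
V = h²/(2mqλ²)
V = (6.626 × 10^-34 J·s)² / (2 × 1.67 × 10^-27 kg × 1.602 × 10^-19 C × (8.35 × 10^-11 m)²)
V = 1.18 × 10^-1 V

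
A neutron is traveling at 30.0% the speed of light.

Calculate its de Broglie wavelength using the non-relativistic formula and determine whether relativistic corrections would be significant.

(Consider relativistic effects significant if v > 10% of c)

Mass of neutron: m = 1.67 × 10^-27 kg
Yes, relativistic corrections are needed.

Using the non-relativistic de Broglie formula λ = h/(mv):

v = 30.0% × c = 8.994 × 10^7 m/s

λ = h/(mv)
λ = (6.626 × 10^-34 J·s) / (1.67 × 10^-27 kg × 8.994 × 10^7 m/s)
λ = 4.41 × 10^-15 m

Since v = 30.0% of c > 10% of c, relativistic corrections ARE significant and the actual wavelength would differ from this non-relativistic estimate.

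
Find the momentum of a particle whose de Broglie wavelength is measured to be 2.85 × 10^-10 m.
2.32 × 10^-24 kg·m/s

From the de Broglie relation λ = h/p, we solve for p:

p = h/λ
p = (6.626 × 10^-34 J·s) / (2.85 × 10^-10 m)
p = 2.32 × 10^-24 kg·m/s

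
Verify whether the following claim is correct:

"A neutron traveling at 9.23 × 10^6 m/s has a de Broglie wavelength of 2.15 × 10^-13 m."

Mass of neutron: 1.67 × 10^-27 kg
False

The claim is incorrect.

Using λ = h/(mv):
λ = (6.626 × 10^-34 J·s) / (1.67 × 10^-27 kg × 9.23 × 10^6 m/s)
λ = 4.30 × 10^-14 m

The actual wavelength differs from the claimed 2.15 × 10^-13 m.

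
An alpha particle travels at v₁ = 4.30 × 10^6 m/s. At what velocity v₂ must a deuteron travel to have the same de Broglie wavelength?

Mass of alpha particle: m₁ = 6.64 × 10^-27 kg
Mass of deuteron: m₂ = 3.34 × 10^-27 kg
v₂ = 8.55 × 10^6 m/s

For equal de Broglie wavelengths: λ₁ = λ₂

h/(m₁v₁) = h/(m₂v₂)
m₁v₁ = m₂v₂
v₂ = v₁ · (m₁/m₂)

v₂ = 4.30 × 10^6 m/s × (6.64 × 10^-27 kg / 3.34 × 10^-27 kg)
v₂ = 8.55 × 10^6 m/s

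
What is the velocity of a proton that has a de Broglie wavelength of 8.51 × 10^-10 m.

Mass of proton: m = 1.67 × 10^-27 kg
4.66 × 10^2 m/s

From the de Broglie relation λ = h/(mv), we solve for v:

v = h/(mλ)
v = (6.626 × 10^-34 J·s) / (1.67 × 10^-27 kg × 8.51 × 10^-10 m)
v = 4.66 × 10^2 m/s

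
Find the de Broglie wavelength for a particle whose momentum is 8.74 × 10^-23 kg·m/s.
7.58 × 10^-12 m

Using the de Broglie relation λ = h/p:

λ = h/p
λ = (6.626 × 10^-34 J·s) / (8.74 × 10^-23 kg·m/s)
λ = 7.58 × 10^-12 m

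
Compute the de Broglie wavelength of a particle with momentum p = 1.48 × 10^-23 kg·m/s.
4.48 × 10^-11 m

Using the de Broglie relation λ = h/p:

λ = h/p
λ = (6.626 × 10^-34 J·s) / (1.48 × 10^-23 kg·m/s)
λ = 4.48 × 10^-11 m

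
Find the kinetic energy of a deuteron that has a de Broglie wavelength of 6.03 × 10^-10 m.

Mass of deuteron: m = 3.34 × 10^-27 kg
1.81 × 10^-22 J (or 1.13 × 10^-3 eV)

From λ = h/√(2mKE), we solve for KE:

λ² = h²/(2mKE)
KE = h²/(2mλ²)
KE = (6.626 × 10^-34 J·s)² / (2 × 3.34 × 10^-27 kg × (6.03 × 10^-10 m)²)
KE = 1.81 × 10^-22 J
KE = 1.13 × 10^-3 eV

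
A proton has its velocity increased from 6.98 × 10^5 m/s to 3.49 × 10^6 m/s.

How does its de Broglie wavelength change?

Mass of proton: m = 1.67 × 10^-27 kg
The wavelength decreases by a factor of 5.

Using λ = h/(mv):

Initial wavelength: λ₁ = h/(mv₁) = 5.68 × 10^-13 m
Final wavelength: λ₂ = h/(mv₂) = 1.14 × 10^-13 m

Since λ ∝ 1/v, when velocity increases by a factor of 5, the wavelength decreases by a factor of 5.

λ₂/λ₁ = v₁/v₂ = 1/5

The wavelength decreases by a factor of 5.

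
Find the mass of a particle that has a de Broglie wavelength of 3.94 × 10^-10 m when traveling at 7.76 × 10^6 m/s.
2.17 × 10^-31 kg

From the de Broglie relation λ = h/(mv), we solve for m:

m = h/(λv)
m = (6.626 × 10^-34 J·s) / (3.94 × 10^-10 m × 7.76 × 10^6 m/s)
m = 2.17 × 10^-31 kg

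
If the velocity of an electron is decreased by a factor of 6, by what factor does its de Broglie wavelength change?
The wavelength increases by a factor of 6.

From λ = h/(mv), the wavelength is inversely proportional to velocity:

λ ∝ 1/v

If v → v/6, then λ → 6λ

When velocity is decreased by a factor of 6, the wavelength increases by a factor of 6.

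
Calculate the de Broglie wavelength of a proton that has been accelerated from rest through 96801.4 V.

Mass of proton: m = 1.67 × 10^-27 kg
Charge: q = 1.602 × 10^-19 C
9.21 × 10^-14 m

When a particle is accelerated through voltage V, it gains kinetic energy KE = qV.

The de Broglie wavelength is then λ = h/√(2mqV):

λ = h/√(2mqV)
λ = (6.626 × 10^-34 J·s) / √(2 × 1.67 × 10^-27 kg × 1.602 × 10^-19 C × 96801.4 V)
λ = 9.21 × 10^-14 m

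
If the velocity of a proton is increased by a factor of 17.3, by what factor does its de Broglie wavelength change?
The wavelength decreases by a factor of 17.3.

From λ = h/(mv), the wavelength is inversely proportional to velocity:

λ ∝ 1/v

If v → 17.3v, then λ → λ/17.3

When velocity is increased by a factor of 17.3, the wavelength decreases by a factor of 17.3.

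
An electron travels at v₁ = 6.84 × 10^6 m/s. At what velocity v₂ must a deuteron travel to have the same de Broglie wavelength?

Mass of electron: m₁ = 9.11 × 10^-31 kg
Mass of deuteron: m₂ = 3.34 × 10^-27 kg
v₂ = 1.87 × 10^3 m/s

For equal de Broglie wavelengths: λ₁ = λ₂

h/(m₁v₁) = h/(m₂v₂)
m₁v₁ = m₂v₂
v₂ = v₁ · (m₁/m₂)

v₂ = 6.84 × 10^6 m/s × (9.11 × 10^-31 kg / 3.34 × 10^-27 kg)
v₂ = 1.87 × 10^3 m/s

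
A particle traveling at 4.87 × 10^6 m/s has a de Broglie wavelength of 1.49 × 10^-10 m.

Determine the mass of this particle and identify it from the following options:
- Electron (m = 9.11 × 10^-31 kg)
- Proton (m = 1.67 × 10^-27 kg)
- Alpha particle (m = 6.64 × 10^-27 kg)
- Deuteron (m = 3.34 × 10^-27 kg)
The particle is an electron.

From λ = h/(mv), solve for mass:

m = h/(λv)
m = (6.626 × 10^-34 J·s) / (1.49 × 10^-10 m × 4.87 × 10^6 m/s)
m = 9.13 × 10^-31 kg

Comparing with the listed masses, this is closest to an electron.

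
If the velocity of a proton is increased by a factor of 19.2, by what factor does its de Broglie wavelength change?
The wavelength decreases by a factor of 19.2.

From λ = h/(mv), the wavelength is inversely proportional to velocity:

λ ∝ 1/v

If v → 19.2v, then λ → λ/19.2

When velocity is increased by a factor of 19.2, the wavelength decreases by a factor of 19.2.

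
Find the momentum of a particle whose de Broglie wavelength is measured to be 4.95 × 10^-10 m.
1.34 × 10^-24 kg·m/s

From the de Broglie relation λ = h/p, we solve for p:

p = h/λ
p = (6.626 × 10^-34 J·s) / (4.95 × 10^-10 m)
p = 1.34 × 10^-24 kg·m/s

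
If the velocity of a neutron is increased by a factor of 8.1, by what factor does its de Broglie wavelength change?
The wavelength decreases by a factor of 8.1.

From λ = h/(mv), the wavelength is inversely proportional to velocity:

λ ∝ 1/v

If v → 8.1v, then λ → λ/8.1

When velocity is increased by a factor of 8.1, the wavelength decreases by a factor of 8.1.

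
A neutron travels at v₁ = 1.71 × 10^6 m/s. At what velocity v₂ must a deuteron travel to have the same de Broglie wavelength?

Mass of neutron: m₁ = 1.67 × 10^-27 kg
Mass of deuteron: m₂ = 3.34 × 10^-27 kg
v₂ = 8.55 × 10^5 m/s

For equal de Broglie wavelengths: λ₁ = λ₂

h/(m₁v₁) = h/(m₂v₂)
m₁v₁ = m₂v₂
v₂ = v₁ · (m₁/m₂)

v₂ = 1.71 × 10^6 m/s × (1.67 × 10^-27 kg / 3.34 × 10^-27 kg)
v₂ = 8.55 × 10^5 m/s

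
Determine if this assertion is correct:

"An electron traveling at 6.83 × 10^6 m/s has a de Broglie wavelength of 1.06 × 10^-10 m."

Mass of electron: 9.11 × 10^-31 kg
True

The claim is correct.

Using λ = h/(mv):
λ = (6.626 × 10^-34 J·s) / (9.11 × 10^-31 kg × 6.83 × 10^6 m/s)
λ = 1.06 × 10^-10 m

This matches the claimed value.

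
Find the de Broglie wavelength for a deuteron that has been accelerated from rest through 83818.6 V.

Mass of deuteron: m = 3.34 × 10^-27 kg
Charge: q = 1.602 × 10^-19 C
7.00 × 10^-14 m

When a particle is accelerated through voltage V, it gains kinetic energy KE = qV.

The de Broglie wavelength is then λ = h/√(2mqV):

λ = h/√(2mqV)
λ = (6.626 × 10^-34 J·s) / √(2 × 3.34 × 10^-27 kg × 1.602 × 10^-19 C × 83818.6 V)
λ = 7.00 × 10^-14 m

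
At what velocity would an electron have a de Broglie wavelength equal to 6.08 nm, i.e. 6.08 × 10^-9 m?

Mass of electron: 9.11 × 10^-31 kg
1.20 × 10^5 m/s

From λ = h/(mv), solve for v:

v = h/(mλ)
v = (6.626 × 10^-34 J·s) / (9.11 × 10^-31 kg × 6.08 × 10^-9 m)
v = 1.20 × 10^5 m/s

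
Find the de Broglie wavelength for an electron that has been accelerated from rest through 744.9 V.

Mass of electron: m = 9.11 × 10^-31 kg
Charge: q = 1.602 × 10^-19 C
4.49 × 10^-11 m

When a particle is accelerated through voltage V, it gains kinetic energy KE = qV.

The de Broglie wavelength is then λ = h/√(2mqV):

λ = h/√(2mqV)
λ = (6.626 × 10^-34 J·s) / √(2 × 9.11 × 10^-31 kg × 1.602 × 10^-19 C × 744.9 V)
λ = 4.49 × 10^-11 m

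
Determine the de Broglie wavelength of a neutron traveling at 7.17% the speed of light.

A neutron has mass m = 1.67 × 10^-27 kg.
1.85 × 10^-14 m

Using the de Broglie relation λ = h/(mv):

v = 7.17% × c = 2.150 × 10^7 m/s

λ = h/(mv)
λ = (6.626 × 10^-34 J·s) / (1.67 × 10^-27 kg × 2.150 × 10^7 m/s)
λ = 1.85 × 10^-14 m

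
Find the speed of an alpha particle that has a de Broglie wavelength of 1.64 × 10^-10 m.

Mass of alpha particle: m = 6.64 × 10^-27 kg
6.08 × 10^2 m/s

From the de Broglie relation λ = h/(mv), we solve for v:

v = h/(mλ)
v = (6.626 × 10^-34 J·s) / (6.64 × 10^-27 kg × 1.64 × 10^-10 m)
v = 6.08 × 10^2 m/s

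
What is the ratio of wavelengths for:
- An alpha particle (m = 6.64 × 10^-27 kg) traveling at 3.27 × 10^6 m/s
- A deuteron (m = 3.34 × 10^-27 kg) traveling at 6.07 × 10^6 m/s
λ₁/λ₂ = 0.934

Using λ = h/(mv):

λ₁ = h/(m₁v₁) = 3.05 × 10^-14 m
λ₂ = h/(m₂v₂) = 3.27 × 10^-14 m

Ratio λ₁/λ₂ = (m₂v₂)/(m₁v₁)
         = (3.34 × 10^-27 kg × 6.07 × 10^6 m/s) / (6.64 × 10^-27 kg × 3.27 × 10^6 m/s)
         = 0.934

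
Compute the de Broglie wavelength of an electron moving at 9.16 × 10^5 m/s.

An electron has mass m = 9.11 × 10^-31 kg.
7.94 × 10^-10 m

Using the de Broglie relation λ = h/(mv):

λ = h/(mv)
λ = (6.626 × 10^-34 J·s) / (9.11 × 10^-31 kg × 9.16 × 10^5 m/s)
λ = 7.94 × 10^-10 m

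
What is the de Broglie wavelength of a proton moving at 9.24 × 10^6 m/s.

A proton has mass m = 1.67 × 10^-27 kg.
4.29 × 10^-14 m

Using the de Broglie relation λ = h/(mv):

λ = h/(mv)
λ = (6.626 × 10^-34 J·s) / (1.67 × 10^-27 kg × 9.24 × 10^6 m/s)
λ = 4.29 × 10^-14 m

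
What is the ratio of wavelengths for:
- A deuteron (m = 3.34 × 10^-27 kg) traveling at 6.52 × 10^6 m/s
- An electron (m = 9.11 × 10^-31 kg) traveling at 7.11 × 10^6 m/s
λ₁/λ₂ = 2.97 × 10^-4

Using λ = h/(mv):

λ₁ = h/(m₁v₁) = 3.04 × 10^-14 m
λ₂ = h/(m₂v₂) = 1.02 × 10^-10 m

Ratio λ₁/λ₂ = (m₂v₂)/(m₁v₁)
         = (9.11 × 10^-31 kg × 7.11 × 10^6 m/s) / (3.34 × 10^-27 kg × 6.52 × 10^6 m/s)
         = 2.97 × 10^-4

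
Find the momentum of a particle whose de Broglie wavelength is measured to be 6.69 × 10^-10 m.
9.90 × 10^-25 kg·m/s

From the de Broglie relation λ = h/p, we solve for p:

p = h/λ
p = (6.626 × 10^-34 J·s) / (6.69 × 10^-10 m)
p = 9.90 × 10^-25 kg·m/s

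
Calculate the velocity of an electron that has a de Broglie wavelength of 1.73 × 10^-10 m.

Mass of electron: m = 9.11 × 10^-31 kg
4.20 × 10^6 m/s

From the de Broglie relation λ = h/(mv), we solve for v:

v = h/(mλ)
v = (6.626 × 10^-34 J·s) / (9.11 × 10^-31 kg × 1.73 × 10^-10 m)
v = 4.20 × 10^6 m/s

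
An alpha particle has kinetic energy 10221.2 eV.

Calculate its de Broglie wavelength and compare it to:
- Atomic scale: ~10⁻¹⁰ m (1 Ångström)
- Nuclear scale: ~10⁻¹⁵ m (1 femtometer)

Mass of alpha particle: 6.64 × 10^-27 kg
λ = 1.42 × 10^-13 m, which is between nuclear and atomic scales.

Using λ = h/√(2mKE):

KE = 10221.2 eV = 1.638 × 10^-15 J

λ = h/√(2mKE)
λ = (6.626 × 10^-34 J·s) / √(2 × 6.64 × 10^-27 kg × 1.638 × 10^-15 J)
λ = 1.42 × 10^-13 m

Comparison:
- Atomic scale (10⁻¹⁰ m): λ is 0.0014× this size
- Nuclear scale (10⁻¹⁵ m): λ is 1.4e+02× this size

The wavelength is between nuclear and atomic scales.

This wavelength is appropriate for probing atomic structure but too large for nuclear physics experiments.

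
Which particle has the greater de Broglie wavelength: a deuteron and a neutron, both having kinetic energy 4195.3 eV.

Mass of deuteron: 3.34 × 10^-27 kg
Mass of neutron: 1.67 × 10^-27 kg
The neutron has the longer wavelength.

Using λ = h/√(2mKE):

For deuteron: λ₁ = h/√(2m₁KE) = 3.13 × 10^-13 m
For neutron: λ₂ = h/√(2m₂KE) = 4.42 × 10^-13 m

Since λ ∝ 1/√m at constant kinetic energy, the lighter particle has the longer wavelength.

The neutron has the longer de Broglie wavelength.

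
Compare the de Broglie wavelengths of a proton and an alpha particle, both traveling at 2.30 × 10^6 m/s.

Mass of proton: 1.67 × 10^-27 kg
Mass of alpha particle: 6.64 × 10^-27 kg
The proton has the longer wavelength.

Using λ = h/(mv), since both particles have the same velocity, the wavelength depends only on mass.

For proton: λ₁ = h/(m₁v) = 1.73 × 10^-13 m
For alpha particle: λ₂ = h/(m₂v) = 4.34 × 10^-14 m

Since λ ∝ 1/m at constant velocity, the lighter particle has the longer wavelength.

The proton has the longer de Broglie wavelength.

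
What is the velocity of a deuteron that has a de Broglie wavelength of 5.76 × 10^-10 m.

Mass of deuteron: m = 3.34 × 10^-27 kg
3.44 × 10^2 m/s

From the de Broglie relation λ = h/(mv), we solve for v:

v = h/(mλ)
v = (6.626 × 10^-34 J·s) / (3.34 × 10^-27 kg × 5.76 × 10^-10 m)
v = 3.44 × 10^2 m/s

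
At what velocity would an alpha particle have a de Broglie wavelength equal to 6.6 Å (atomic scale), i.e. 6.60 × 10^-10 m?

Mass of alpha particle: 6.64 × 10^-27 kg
1.51 × 10^2 m/s

From λ = h/(mv), solve for v:

v = h/(mλ)
v = (6.626 × 10^-34 J·s) / (6.64 × 10^-27 kg × 6.60 × 10^-10 m)
v = 1.51 × 10^2 m/s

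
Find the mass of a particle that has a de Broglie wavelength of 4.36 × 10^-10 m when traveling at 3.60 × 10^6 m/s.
4.22 × 10^-31 kg

From the de Broglie relation λ = h/(mv), we solve for m:

m = h/(λv)
m = (6.626 × 10^-34 J·s) / (4.36 × 10^-10 m × 3.60 × 10^6 m/s)
m = 4.22 × 10^-31 kg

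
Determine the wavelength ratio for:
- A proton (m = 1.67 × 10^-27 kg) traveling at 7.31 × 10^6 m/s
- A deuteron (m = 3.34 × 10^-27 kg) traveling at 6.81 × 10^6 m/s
λ₁/λ₂ = 1.86

Using λ = h/(mv):

λ₁ = h/(m₁v₁) = 5.43 × 10^-14 m
λ₂ = h/(m₂v₂) = 2.91 × 10^-14 m

Ratio λ₁/λ₂ = (m₂v₂)/(m₁v₁)
         = (3.34 × 10^-27 kg × 6.81 × 10^6 m/s) / (1.67 × 10^-27 kg × 7.31 × 10^6 m/s)
         = 1.86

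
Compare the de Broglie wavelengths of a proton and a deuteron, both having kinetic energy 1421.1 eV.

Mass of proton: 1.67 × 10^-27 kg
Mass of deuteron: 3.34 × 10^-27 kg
The proton has the longer wavelength.

Using λ = h/√(2mKE):

For proton: λ₁ = h/√(2m₁KE) = 7.60 × 10^-13 m
For deuteron: λ₂ = h/√(2m₂KE) = 5.37 × 10^-13 m

Since λ ∝ 1/√m at constant kinetic energy, the lighter particle has the longer wavelength.

The proton has the longer de Broglie wavelength.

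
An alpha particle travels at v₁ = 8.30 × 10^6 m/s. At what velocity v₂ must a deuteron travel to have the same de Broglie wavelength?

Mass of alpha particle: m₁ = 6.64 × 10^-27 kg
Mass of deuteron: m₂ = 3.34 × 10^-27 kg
v₂ = 1.65 × 10^7 m/s

For equal de Broglie wavelengths: λ₁ = λ₂

h/(m₁v₁) = h/(m₂v₂)
m₁v₁ = m₂v₂
v₂ = v₁ · (m₁/m₂)

v₂ = 8.30 × 10^6 m/s × (6.64 × 10^-27 kg / 3.34 × 10^-27 kg)
v₂ = 1.65 × 10^7 m/s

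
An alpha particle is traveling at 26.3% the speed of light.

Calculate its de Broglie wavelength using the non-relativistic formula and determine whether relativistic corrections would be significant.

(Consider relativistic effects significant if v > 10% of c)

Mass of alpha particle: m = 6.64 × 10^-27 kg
Yes, relativistic corrections are needed.

Using the non-relativistic de Broglie formula λ = h/(mv):

v = 26.3% × c = 7.885 × 10^7 m/s

λ = h/(mv)
λ = (6.626 × 10^-34 J·s) / (6.64 × 10^-27 kg × 7.885 × 10^7 m/s)
λ = 1.27 × 10^-15 m

Since v = 26.3% of c > 10% of c, relativistic corrections ARE significant and the actual wavelength would differ from this non-relativistic estimate.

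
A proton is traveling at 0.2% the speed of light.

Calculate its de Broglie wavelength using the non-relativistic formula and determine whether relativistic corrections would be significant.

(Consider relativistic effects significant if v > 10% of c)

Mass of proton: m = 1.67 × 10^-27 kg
No, relativistic corrections are not needed.

Using the non-relativistic de Broglie formula λ = h/(mv):

v = 0.2% × c = 5.996 × 10^5 m/s

λ = h/(mv)
λ = (6.626 × 10^-34 J·s) / (1.67 × 10^-27 kg × 5.996 × 10^5 m/s)
λ = 6.62 × 10^-13 m

Since v = 0.2% of c < 10% of c, relativistic corrections are NOT significant and this non-relativistic result is a good approximation.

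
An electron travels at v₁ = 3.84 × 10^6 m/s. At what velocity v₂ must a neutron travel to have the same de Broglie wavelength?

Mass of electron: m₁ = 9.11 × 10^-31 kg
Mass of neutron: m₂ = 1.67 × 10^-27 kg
v₂ = 2.09 × 10^3 m/s

For equal de Broglie wavelengths: λ₁ = λ₂

h/(m₁v₁) = h/(m₂v₂)
m₁v₁ = m₂v₂
v₂ = v₁ · (m₁/m₂)

v₂ = 3.84 × 10^6 m/s × (9.11 × 10^-31 kg / 1.67 × 10^-27 kg)
v₂ = 2.09 × 10^3 m/s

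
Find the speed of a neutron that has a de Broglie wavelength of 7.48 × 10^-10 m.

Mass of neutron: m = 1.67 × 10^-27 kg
5.30 × 10^2 m/s

From the de Broglie relation λ = h/(mv), we solve for v:

v = h/(mλ)
v = (6.626 × 10^-34 J·s) / (1.67 × 10^-27 kg × 7.48 × 10^-10 m)
v = 5.30 × 10^2 m/s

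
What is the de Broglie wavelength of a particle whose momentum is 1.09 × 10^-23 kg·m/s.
6.08 × 10^-11 m

Using the de Broglie relation λ = h/p:

λ = h/p
λ = (6.626 × 10^-34 J·s) / (1.09 × 10^-23 kg·m/s)
λ = 6.08 × 10^-11 m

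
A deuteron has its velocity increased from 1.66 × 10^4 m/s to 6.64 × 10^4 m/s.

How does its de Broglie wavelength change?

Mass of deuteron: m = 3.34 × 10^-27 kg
The wavelength decreases by a factor of 4.

Using λ = h/(mv):

Initial wavelength: λ₁ = h/(mv₁) = 1.20 × 10^-11 m
Final wavelength: λ₂ = h/(mv₂) = 2.99 × 10^-12 m

Since λ ∝ 1/v, when velocity increases by a factor of 4, the wavelength decreases by a factor of 4.

λ₂/λ₁ = v₁/v₂ = 1/4

The wavelength decreases by a factor of 4.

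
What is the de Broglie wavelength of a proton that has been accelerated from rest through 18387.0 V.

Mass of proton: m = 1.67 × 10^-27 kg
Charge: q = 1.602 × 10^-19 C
2.11 × 10^-13 m

When a particle is accelerated through voltage V, it gains kinetic energy KE = qV.

The de Broglie wavelength is then λ = h/√(2mqV):

λ = h/√(2mqV)
λ = (6.626 × 10^-34 J·s) / √(2 × 1.67 × 10^-27 kg × 1.602 × 10^-19 C × 18387.0 V)
λ = 2.11 × 10^-13 m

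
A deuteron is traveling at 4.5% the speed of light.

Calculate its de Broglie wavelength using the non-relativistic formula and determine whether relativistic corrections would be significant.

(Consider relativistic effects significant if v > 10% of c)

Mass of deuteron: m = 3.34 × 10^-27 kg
No, relativistic corrections are not needed.

Using the non-relativistic de Broglie formula λ = h/(mv):

v = 4.5% × c = 1.349 × 10^7 m/s

λ = h/(mv)
λ = (6.626 × 10^-34 J·s) / (3.34 × 10^-27 kg × 1.349 × 10^7 m/s)
λ = 1.47 × 10^-14 m

Since v = 4.5% of c < 10% of c, relativistic corrections are NOT significant and this non-relativistic result is a good approximation.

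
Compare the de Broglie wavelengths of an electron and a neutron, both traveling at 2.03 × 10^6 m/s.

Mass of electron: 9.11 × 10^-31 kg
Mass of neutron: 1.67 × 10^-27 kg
The electron has the longer wavelength.

Using λ = h/(mv), since both particles have the same velocity, the wavelength depends only on mass.

For electron: λ₁ = h/(m₁v) = 3.58 × 10^-10 m
For neutron: λ₂ = h/(m₂v) = 1.95 × 10^-13 m

Since λ ∝ 1/m at constant velocity, the lighter particle has the longer wavelength.

The electron has the longer de Broglie wavelength.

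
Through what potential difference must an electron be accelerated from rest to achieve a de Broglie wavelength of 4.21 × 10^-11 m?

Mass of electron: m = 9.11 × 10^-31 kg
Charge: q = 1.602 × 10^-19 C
849 V

From λ = h/√(2mqV), we solve for V:

λ² = h²/(2mqV)
V = h²/(2mqλ²)
V = (6.626 × 10^-34 J·s)² / (2 × 9.11 × 10^-31 kg × 1.602 × 10^-19 C × (4.21 × 10^-11 m)²)
V = 849 V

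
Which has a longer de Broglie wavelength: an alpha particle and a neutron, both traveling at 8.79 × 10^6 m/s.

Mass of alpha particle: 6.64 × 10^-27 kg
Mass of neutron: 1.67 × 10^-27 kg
The neutron has the longer wavelength.

Using λ = h/(mv), since both particles have the same velocity, the wavelength depends only on mass.

For alpha particle: λ₁ = h/(m₁v) = 1.14 × 10^-14 m
For neutron: λ₂ = h/(m₂v) = 4.51 × 10^-14 m

Since λ ∝ 1/m at constant velocity, the lighter particle has the longer wavelength.

The neutron has the longer de Broglie wavelength.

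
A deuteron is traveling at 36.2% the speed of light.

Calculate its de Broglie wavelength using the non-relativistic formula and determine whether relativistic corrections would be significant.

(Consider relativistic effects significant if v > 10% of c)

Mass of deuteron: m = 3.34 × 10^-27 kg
Yes, relativistic corrections are needed.

Using the non-relativistic de Broglie formula λ = h/(mv):

v = 36.2% × c = 1.085 × 10^8 m/s

λ = h/(mv)
λ = (6.626 × 10^-34 J·s) / (3.34 × 10^-27 kg × 1.085 × 10^8 m/s)
λ = 1.83 × 10^-15 m

Since v = 36.2% of c > 10% of c, relativistic corrections ARE significant and the actual wavelength would differ from this non-relativistic estimate.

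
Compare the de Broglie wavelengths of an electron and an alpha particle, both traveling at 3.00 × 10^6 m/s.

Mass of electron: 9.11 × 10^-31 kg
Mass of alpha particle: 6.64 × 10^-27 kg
The electron has the longer wavelength.

Using λ = h/(mv), since both particles have the same velocity, the wavelength depends only on mass.

For electron: λ₁ = h/(m₁v) = 2.42 × 10^-10 m
For alpha particle: λ₂ = h/(m₂v) = 3.33 × 10^-14 m

Since λ ∝ 1/m at constant velocity, the lighter particle has the longer wavelength.

The electron has the longer de Broglie wavelength.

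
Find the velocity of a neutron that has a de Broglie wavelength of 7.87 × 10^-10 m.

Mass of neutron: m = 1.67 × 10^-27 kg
5.04 × 10^2 m/s

From the de Broglie relation λ = h/(mv), we solve for v:

v = h/(mλ)
v = (6.626 × 10^-34 J·s) / (1.67 × 10^-27 kg × 7.87 × 10^-10 m)
v = 5.04 × 10^2 m/s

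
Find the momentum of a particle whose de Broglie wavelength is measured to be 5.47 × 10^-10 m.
1.21 × 10^-24 kg·m/s

From the de Broglie relation λ = h/p, we solve for p:

p = h/λ
p = (6.626 × 10^-34 J·s) / (5.47 × 10^-10 m)
p = 1.21 × 10^-24 kg·m/s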